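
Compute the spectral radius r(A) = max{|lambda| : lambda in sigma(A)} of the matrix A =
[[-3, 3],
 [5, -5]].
r(A) = 8

The eigenvalues of A are the roots of its characteristic polynomial. With M = A (coefficients from the trace and determinant):
  p(λ) = det(λ I - M) = λ^2 + 8λ.
For λ^2 + 8λ the discriminant is 64. It is a perfect square (8^2), so the roots are rational: λ = (-8 ± 8)/2 = 0, -8.
Thus the eigenvalues (to 4 decimals) are 0 (modulus 0); -8 (modulus 8). The spectral radius is the largest modulus: r(A) = 8. (Cross-check: r(A) ≤ ||A||_2 ≈ 8.2462; equality holds whenever A is normal, though it can also hold for some non-normal A.)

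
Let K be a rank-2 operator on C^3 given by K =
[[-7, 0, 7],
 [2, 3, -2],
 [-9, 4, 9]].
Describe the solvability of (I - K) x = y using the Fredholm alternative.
(I - K) is invertible (det(I - K) = 10 ≠ 0), so for every y in C^3 the equation (I - K) x = y has a unique solution.

K has rank 2 and factors as K = U V^T = u1 v1^T + u2 v2^T with u1 = (2, -1, 2), v1 = (-3, -1, 3), u2 = (1, 1, 3), v2 = (-1, 2, 1) (multiplying out reproduces the displayed K). The nonzero eigenvalues of U V^T coincide with those of the 2 x 2 matrix G = V^T U = [[v1·u1, v1·u2], [v2·u1, v2·u2]] = [[1, 5], [-2, 4]], and by the Sylvester determinant identity det(I_3 - U V^T) = det(I_2 - V^T U) = det([[0, -5], [2, -3]]) = (0)(-3) - (-5)(2) = 10. (Direct check: I - K =
[[8, 0, -7],
 [-2, -2, 2],
 [9, -4, -8]]
has determinant 10.) The finite-dimensional Fredholm alternative says: either (I - K) is invertible, or ker(I - K) ≠ {0} and then range(I - K) = ker((I - K)^*)^⊥, with dim ker(I - K) = dim ker((I - K)^*). Since det(I - K) ≠ 0, 1 is not an eigenvalue of K and ker(I - K) = {0}, so we are in the first case: for every y there is a unique x = (I - K)^(-1) y. (Explicitly, by the Woodbury identity, (I - U V^T)^(-1) = I + U (I_2 - G)^(-1) V^T.)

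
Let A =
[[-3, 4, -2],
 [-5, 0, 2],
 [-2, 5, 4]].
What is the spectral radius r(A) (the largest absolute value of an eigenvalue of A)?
r(A) = 6

The eigenvalues of A are the roots of its characteristic polynomial. With M = A (coefficients from the trace, the sum of principal 2x2 minors, and det A):
  p(λ) = det(λ I - M) = λ^3 - λ^2 - 6λ - 144.
By the rational root theorem any rational root is an integer divisor of 144. Testing λ = 6: p(6) = 216 - 36 - 36 - 144 = 0, so λ = 6 is a root. Dividing out (λ - 6) leaves p(λ) = (λ - 6)(λ^2 + 5λ + 24). For λ^2 + 5λ + 24 the discriminant is -71. It is negative, so the roots are the complex-conjugate pair λ = -5/2 ± (sqrt(71)/2) i ≈ -2.5 ± 4.2131i. For a conjugate pair the product of the roots equals the constant term, so |λ|^2 = 24 and |λ| = sqrt(24) ≈ 4.899.
Thus the eigenvalues (to 4 decimals) are -2.5 ± 4.2131i (modulus 4.899); 6 (modulus 6). The spectral radius is the largest modulus: r(A) = 6. (Cross-check: r(A) ≤ ||A||_2 ≈ 8.251; equality holds whenever A is normal, though it can also hold for some non-normal A.)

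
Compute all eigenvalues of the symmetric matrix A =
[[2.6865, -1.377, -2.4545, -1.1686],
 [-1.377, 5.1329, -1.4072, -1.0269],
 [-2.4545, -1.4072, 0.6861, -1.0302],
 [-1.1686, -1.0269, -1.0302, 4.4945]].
sigma(A) ≈ {-2, 4, 5, 6}

A is real symmetric, so its spectrum consists of real eigenvalues. Expanding the characteristic polynomial of the displayed matrix gives
  det(λ I - A) = p(λ) = λ^4 + (-13)λ^3 + (44)λ^2 + (28)λ + (-240).
Solving p(λ) = 0 yields eigenvalues ≈ -2, 4, 5, 6. (A is shown rounded to 4 decimals, so these recover the underlying integer eigenvalues to within that precision.)
Verification: the trace of A = 13 equals the sum of eigenvalues 13, and det(A) ≈ -239.9992 matches the eigenvalue product -240.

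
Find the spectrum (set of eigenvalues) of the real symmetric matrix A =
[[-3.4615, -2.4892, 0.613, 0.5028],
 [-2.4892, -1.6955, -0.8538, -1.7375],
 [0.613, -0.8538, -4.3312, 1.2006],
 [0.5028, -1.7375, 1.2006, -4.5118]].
sigma(A) ≈ {-6, -5, -4, 1}

A is real symmetric, so its spectrum consists of real eigenvalues. Expanding the characteristic polynomial of the displayed matrix gives
  det(λ I - A) = p(λ) = λ^4 + (14)λ^3 + (59)λ^2 + (45.9982)λ + (-120.0041).
Solving p(λ) = 0 yields eigenvalues ≈ -6, -5, -4, 1. (A is shown rounded to 4 decimals, so these recover the underlying integer eigenvalues to within that precision.)
Verification: the trace of A = -14 equals the sum of eigenvalues -14, and det(A) ≈ -120.0041 matches the eigenvalue product -120.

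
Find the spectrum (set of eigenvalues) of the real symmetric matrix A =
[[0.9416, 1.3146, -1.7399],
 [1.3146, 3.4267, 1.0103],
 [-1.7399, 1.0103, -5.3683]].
sigma(A) ≈ {-6, 1, 4}

A is real symmetric, so its spectrum consists of real eigenvalues. Expanding the characteristic polynomial of the displayed matrix gives
  det(λ I - A) = p(λ) = λ^3 + (1)λ^2 + (-26)λ + (24).
Solving p(λ) = 0 yields eigenvalues ≈ -6, 1, 4. (A is shown rounded to 4 decimals, so these recover the underlying integer eigenvalues to within that precision.)
Verification: the trace of A = -1 equals the sum of eigenvalues -1, and det(A) ≈ -24.0001 matches the eigenvalue product -24.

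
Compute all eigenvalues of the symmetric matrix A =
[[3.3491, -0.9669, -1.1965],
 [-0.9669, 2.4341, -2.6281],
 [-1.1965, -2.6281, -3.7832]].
sigma(A) ≈ {-5, 3, 4}

A is real symmetric, so its spectrum consists of real eigenvalues. Expanding the characteristic polynomial of the displayed matrix gives
  det(λ I - A) = p(λ) = λ^3 + (-2)λ^2 + (-23)λ + (60.0014).
Solving p(λ) = 0 yields eigenvalues ≈ -5, 3, 4. (A is shown rounded to 4 decimals, so these recover the underlying integer eigenvalues to within that precision.)
Verification: the trace of A = 2 equals the sum of eigenvalues 2, and det(A) ≈ -60.0014 matches the eigenvalue product -60.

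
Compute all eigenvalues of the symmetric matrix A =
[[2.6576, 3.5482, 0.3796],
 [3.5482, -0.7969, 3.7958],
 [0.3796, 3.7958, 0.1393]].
sigma(A) ≈ {-5, 1, 6}

A is real symmetric, so its spectrum consists of real eigenvalues. Expanding the characteristic polynomial of the displayed matrix gives
  det(λ I - A) = p(λ) = λ^3 + (-2)λ^2 + (-29)λ + (30).
Solving p(λ) = 0 yields eigenvalues ≈ -5, 1, 6. (A is shown rounded to 4 decimals, so these recover the underlying integer eigenvalues to within that precision.)
Verification: the trace of A = 2 equals the sum of eigenvalues 2, and det(A) ≈ -29.9998 matches the eigenvalue product -30.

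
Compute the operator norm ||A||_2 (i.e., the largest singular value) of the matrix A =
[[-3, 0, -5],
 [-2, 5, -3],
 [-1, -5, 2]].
||A||_2 ≈ 8.6019 (= sqrt(largest eigenvalue of A^T A))

||A||_2 = sigma_max(A) = sqrt(lambda_max(A^T A)). Form the symmetric matrix M = A^T A =
[[14, -5, 19],
 [-5, 50, -25],
 [19, -25, 38]].
Its characteristic polynomial (trace, sum of principal 2x2 minors, determinant of M give the coefficients) is
  p(λ) = det(λ I - M) = λ^3 - 102λ^2 + 2121λ - 3600.
No integer candidate from the rational root theorem (±divisors of 3600) is a root, so the roots are irrational. The cubic discriminant is Δ = 7025037120 > 0, so there are three distinct real roots. p(1) = -1580 and p(2) = 242 have opposite signs, so a root lies in (1, 2); Newton's method refines it to λ ≈ 1.8608. p(26) = 170 and p(27) = -1008 have opposite signs, so a root lies in (26, 27); Newton's method refines it to λ ≈ 26.1467. p(73) = -3308 and p(74) = 26 have opposite signs, so a root lies in (73, 74); Newton's method refines it to λ ≈ 73.9925. Check (Vieta): the three roots sum to 102, matching tr M = 102.
So the eigenvalues of A^T A are ≈ 1.8608, 26.1467, 73.9925 (all ≥ 0, as they must be for A^T A). The largest is λ_max ≈ 73.9925, hence ||A||_2 = sqrt(λ_max) ≈ 8.6019.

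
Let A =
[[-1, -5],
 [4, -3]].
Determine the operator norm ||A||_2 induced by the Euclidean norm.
||A||_2 = sqrt((51 + sqrt(485))/2) ≈ 6.0425 (= sqrt(largest eigenvalue of A^T A))

||A||_2 = sigma_max(A) = sqrt(lambda_max(A^T A)). Form the symmetric matrix M = A^T A =
[[17, -7],
 [-7, 34]].
Its characteristic polynomial (trace, determinant of M give the coefficients) is
  p(λ) = det(λ I - M) = λ^2 - 51λ + 529.
For λ^2 - 51λ + 529 the discriminant is 485. It is nonnegative but not a perfect square, so the roots are real and irrational: λ = (51 ± sqrt(485))/2 ≈ 36.5114, 14.4886.
So the eigenvalues of A^T A are ≈ 14.4886, 36.5114 (all ≥ 0, as they must be for A^T A). The largest is λ_max = (51 + sqrt(485))/2 ≈ 36.5114, hence ||A||_2 = sqrt(λ_max) = sqrt((51 + sqrt(485))/2) ≈ 6.0425.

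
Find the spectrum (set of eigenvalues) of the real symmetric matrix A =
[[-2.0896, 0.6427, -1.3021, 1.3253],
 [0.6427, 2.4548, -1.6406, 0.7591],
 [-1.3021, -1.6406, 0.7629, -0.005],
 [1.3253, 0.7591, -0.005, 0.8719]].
sigma(A) ≈ {-3, 0, 1, 4}

A is real symmetric, so its spectrum consists of real eigenvalues. Expanding the characteristic polynomial of the displayed matrix gives
  det(λ I - A) = p(λ) = λ^4 + (-2)λ^3 + (-11)λ^2 + (12)λ + (0).
Solving p(λ) = 0 yields eigenvalues ≈ -3, 0, 1, 4. (A is shown rounded to 4 decimals, so these recover the underlying integer eigenvalues to within that precision.)
Verification: the trace of A = 2 equals the sum of eigenvalues 2, and det(A) ≈ 0.0005 matches the eigenvalue product 0.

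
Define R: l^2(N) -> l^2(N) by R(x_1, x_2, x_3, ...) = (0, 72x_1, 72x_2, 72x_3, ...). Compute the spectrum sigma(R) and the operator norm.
sigma(R) = closed disk {z in C : |z| ≤ 72}; ||R|| = 72

Note R = 72·U where U is the unit right shift (U x)_k = x_{k-1} (with x_0 := 0); so ||R|| = 72||U|| and sigma(R) = 72·sigma(U). ||R x||^2 = sum_{k≥1} |72x_k|^2 = 5184||x||^2, so ||R|| = 72 and sigma(R) ⊂ {|z| ≤ 72}. For any |lambda| < 72, the equation (R - lambda I) x = 0 forces x_1 = 0, then 72x_k = lambda x_{k+1} ⇒ x = 0, so R has no eigenvalues. But (R - lambda I) is not surjective for |lambda| < 72: solving (R - lambda I) x = e_1 would require x_n proportional to (lambda/72)^(-n), which is not in l^2. So every |lambda| < 72 lies in the residual spectrum. The boundary |lambda| = 72 is in the approximate point spectrum (the spectrum is closed). Hence sigma(R) is the closed disk of radius 72.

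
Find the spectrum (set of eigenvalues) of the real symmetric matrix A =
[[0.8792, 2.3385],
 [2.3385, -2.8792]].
sigma(A) ≈ {-4, 2}

A is real symmetric, so its spectrum consists of real eigenvalues. Expanding the characteristic polynomial of the displayed matrix gives
  det(λ I - A) = p(λ) = λ^2 + (2)λ + (-8).
Solving p(λ) = 0 yields eigenvalues ≈ -4, 2. (A is shown rounded to 4 decimals, so these recover the underlying integer eigenvalues to within that precision.)
Verification: the trace of A = -2 equals the sum of eigenvalues -2, and det(A) ≈ -8.0000 matches the eigenvalue product -8.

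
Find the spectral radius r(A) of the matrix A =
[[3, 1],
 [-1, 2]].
r(A) = sqrt(7) ≈ 2.6458

The eigenvalues of A are the roots of its characteristic polynomial. With M = A (coefficients from the trace and determinant):
  p(λ) = det(λ I - M) = λ^2 - 5λ + 7.
For λ^2 - 5λ + 7 the discriminant is -3. It is negative, so the roots are the complex-conjugate pair λ = 5/2 ± (sqrt(3)/2) i ≈ 2.5 ± 0.866i. For a conjugate pair the product of the roots equals the constant term, so |λ|^2 = 7 and |λ| = sqrt(7) ≈ 2.6458.
Thus the eigenvalues (to 4 decimals) are 2.5 ± 0.866i (modulus 2.6458). The spectral radius is the largest modulus: r(A) = sqrt(7) ≈ 2.6458. (Cross-check: r(A) ≤ ||A||_2 ≈ 3.1926; equality holds whenever A is normal, though it can also hold for some non-normal A.)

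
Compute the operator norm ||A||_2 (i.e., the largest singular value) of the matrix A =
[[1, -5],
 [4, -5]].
||A||_2 = sqrt((67 + sqrt(3589))/2) ≈ 7.9658 (= sqrt(largest eigenvalue of A^T A))

||A||_2 = sigma_max(A) = sqrt(lambda_max(A^T A)). Form the symmetric matrix M = A^T A =
[[17, -25],
 [-25, 50]].
Its characteristic polynomial (trace, determinant of M give the coefficients) is
  p(λ) = det(λ I - M) = λ^2 - 67λ + 225.
For λ^2 - 67λ + 225 the discriminant is 3589. It is nonnegative but not a perfect square, so the roots are real and irrational: λ = (67 ± sqrt(3589))/2 ≈ 63.4541, 3.5459.
So the eigenvalues of A^T A are ≈ 3.5459, 63.4541 (all ≥ 0, as they must be for A^T A). The largest is λ_max = (67 + sqrt(3589))/2 ≈ 63.4541, hence ||A||_2 = sqrt(λ_max) = sqrt((67 + sqrt(3589))/2) ≈ 7.9658.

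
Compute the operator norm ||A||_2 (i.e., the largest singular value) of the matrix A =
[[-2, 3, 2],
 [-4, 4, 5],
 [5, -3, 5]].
||A||_2 ≈ 8.8688 (= sqrt(largest eigenvalue of A^T A))

||A||_2 = sigma_max(A) = sqrt(lambda_max(A^T A)). Form the symmetric matrix M = A^T A =
[[45, -37, 1],
 [-37, 34, 11],
 [1, 11, 54]].
Its characteristic polynomial (trace, sum of principal 2x2 minors, determinant of M give the coefficients) is
  p(λ) = det(λ I - M) = λ^3 - 133λ^2 + 4305λ - 2401.
No integer candidate from the rational root theorem (±divisors of 2401) is a root, so the roots are irrational. The cubic discriminant is Δ = 10686727520 > 0, so there are three distinct real roots. p(0) = -2401 and p(1) = 1772 have opposite signs, so a root lies in (0, 1); Newton's method refines it to λ ≈ 0.5676. p(53) = 1044 and p(54) = -295 have opposite signs, so a root lies in (53, 54); Newton's method refines it to λ ≈ 53.7761. p(78) = -1231 and p(79) = 680 have opposite signs, so a root lies in (78, 79); Newton's method refines it to λ ≈ 78.6563. Check (Vieta): the three roots sum to 133, matching tr M = 133.
So the eigenvalues of A^T A are ≈ 0.5676, 53.7761, 78.6563 (all ≥ 0, as they must be for A^T A). The largest is λ_max ≈ 78.6563, hence ||A||_2 = sqrt(λ_max) ≈ 8.8688.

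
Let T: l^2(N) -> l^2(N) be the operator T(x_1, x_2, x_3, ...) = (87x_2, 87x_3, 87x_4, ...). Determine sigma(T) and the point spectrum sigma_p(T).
sigma(T) = closed disk {z in C : |z| ≤ 87}; sigma_p(T) = open disk {z in C : |z| < 87}

Note T = 87·V where V is the unit left shift (V x)_k = x_{k+1}; so sigma(T) = 87·sigma(V) and ||T|| = 87||V||. ||T x||^2 = 7569sum_{k≥2} |x_k|^2 ≤ 7569||x||^2, with equality on {x : x_1 = 0}, so ||T|| = 87. For any lambda with |lambda| < 87, set r = lambda/87 (|r| < 1); the vector x = (1, r, r^2, ...) is in l^2 and satisfies T x = 87(r, r^2, ...) = lambda x, so lambda is an eigenvalue. On the boundary |lambda| = 87 the geometric series diverges, so no l^2 eigenvector exists, but these lambda lie in the approximate point spectrum. Hence sigma(T) is the closed disk of radius 87 and sigma_p(T) is the open disk.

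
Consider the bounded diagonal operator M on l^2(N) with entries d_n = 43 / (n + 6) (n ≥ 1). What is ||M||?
||M|| = 43/7 (attained at n = 1)

For M diagonal, ||M|| = sup_n |d_n| = sup_n 43/(n + 6). This is positive and strictly decreasing in n, so the supremum is attained at n = 1: d_1 = 43/(1 + 6) = 43/7. Hence ||M|| = 43/7.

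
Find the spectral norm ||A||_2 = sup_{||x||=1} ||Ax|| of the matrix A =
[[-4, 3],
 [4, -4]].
||A||_2 = sqrt((57 + sqrt(3185))/2) ≈ 7.5311 (= sqrt(largest eigenvalue of A^T A))

||A||_2 = sigma_max(A) = sqrt(lambda_max(A^T A)). Form the symmetric matrix M = A^T A =
[[32, -28],
 [-28, 25]].
Its characteristic polynomial (trace, determinant of M give the coefficients) is
  p(λ) = det(λ I - M) = λ^2 - 57λ + 16.
For λ^2 - 57λ + 16 the discriminant is 3185. It is nonnegative but not a perfect square, so the roots are real and irrational: λ = (57 ± sqrt(3185))/2 ≈ 56.7179, 0.2821.
So the eigenvalues of A^T A are ≈ 0.2821, 56.7179 (all ≥ 0, as they must be for A^T A). The largest is λ_max = (57 + sqrt(3185))/2 ≈ 56.7179, hence ||A||_2 = sqrt(λ_max) = sqrt((57 + sqrt(3185))/2) ≈ 7.5311.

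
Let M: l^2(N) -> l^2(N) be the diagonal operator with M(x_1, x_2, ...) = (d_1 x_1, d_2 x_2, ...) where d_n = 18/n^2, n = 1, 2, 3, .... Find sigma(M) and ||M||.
sigma(M) = {18/n^2 : n ≥ 1} ∪ {0}; ||M|| = 18

A bounded diagonal operator on l^2 with diagonal entries d_n has spectrum equal to the closure of {d_n : n ≥ 1}: every d_n is an eigenvalue (with eigenvector e_n), so {d_n} ⊂ sigma(M); the spectrum is closed, so its closure is too; and for lambda not in the closure, (M - lambda I) has bounded inverse (the diagonal entries 1/(d_n - lambda) are bounded). For our sequence d_n = 18/n^2, n = 1, 2, 3, ...:
  - {d_n} = {18/n^2 : n ≥ 1}; the only limit point is 0
  - closure = {18/n^2 : n ≥ 1} ∪ {0}
For the norm: a diagonal operator has ||M|| = sup_n |d_n|. Here d_n = 18/n^2 is positive and decreasing, so sup_n |d_n| = d_1 = 18. So ||M|| = 18.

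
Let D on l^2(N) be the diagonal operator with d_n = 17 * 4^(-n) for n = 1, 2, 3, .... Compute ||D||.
||D|| = 17/4 (attained at n = 1)

For D diagonal, ||D|| = sup_n |d_n|. The sequence d_n = 17 * 4^(-n) is positive and strictly decreasing (ratio 4^(-1) < 1), so the supremum is d_1 = 17/4. Hence ||D|| = 17/4.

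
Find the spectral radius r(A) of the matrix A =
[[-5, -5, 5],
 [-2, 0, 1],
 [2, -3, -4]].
r(A) = (6 + sqrt(96))/2 ≈ 7.899

The eigenvalues of A are the roots of its characteristic polynomial. With M = A (coefficients from the trace, the sum of principal 2x2 minors, and det A):
  p(λ) = det(λ I - M) = λ^3 + 9λ^2 + 3λ - 45.
By the rational root theorem any rational root is an integer divisor of 45. Testing λ = -3: p(-3) = -27 + 81 - 9 - 45 = 0, so λ = -3 is a root. Dividing out (λ + 3) leaves p(λ) = (λ + 3)(λ^2 + 6λ - 15). For λ^2 + 6λ - 15 the discriminant is 96. It is nonnegative but not a perfect square, so the roots are real and irrational: λ = (-6 ± sqrt(96))/2 ≈ 1.899, -7.899.
Thus the eigenvalues (to 4 decimals) are 1.899 (modulus 1.899); -7.899 (modulus 7.899); -3 (modulus 3). The spectral radius is the largest modulus: r(A) = (6 + sqrt(96))/2 ≈ 7.899. (Cross-check: r(A) ≤ ||A||_2 ≈ 9.1118; equality holds whenever A is normal, though it can also hold for some non-normal A.)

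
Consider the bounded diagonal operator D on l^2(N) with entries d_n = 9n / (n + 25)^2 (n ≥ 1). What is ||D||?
||D|| = 9/100 (attained at n = 25)

For D diagonal, ||D|| = sup_n |d_n|. Treat f(x) = 9x / (x + 25)^2 for real x > 0. By the quotient rule, f'(x) = 9(25 - x)/(x + 25)^3, which is positive for x < 25 and negative for x > 25. So f has a unique maximum at x = 25, and since 25 is a positive integer, the supremum over n ≥ 1 is attained at n = 25: d_25 = 9·25/(25 + 25)^2 = 9·25/2500 = 9/100. Hence ||D|| = 9/100.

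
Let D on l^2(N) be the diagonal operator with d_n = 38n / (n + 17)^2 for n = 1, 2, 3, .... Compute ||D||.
||D|| = 19/34 (attained at n = 17)

For D diagonal, ||D|| = sup_n |d_n|. Treat f(x) = 38x / (x + 17)^2 for real x > 0. By the quotient rule, f'(x) = 38(17 - x)/(x + 17)^3, which is positive for x < 17 and negative for x > 17. So f has a unique maximum at x = 17, and since 17 is a positive integer, the supremum over n ≥ 1 is attained at n = 17: d_17 = 38·17/(17 + 17)^2 = 38·17/1156 = 19/34. Hence ||D|| = 19/34.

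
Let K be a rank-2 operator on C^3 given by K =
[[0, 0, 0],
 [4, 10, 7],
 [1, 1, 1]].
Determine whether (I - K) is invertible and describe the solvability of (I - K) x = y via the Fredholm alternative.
(I - K) is invertible (det(I - K) = -7 ≠ 0), so for every y in C^3 the equation (I - K) x = y has a unique solution.

K has rank 2 and factors as K = U V^T = u1 v1^T + u2 v2^T with u1 = (0, -3, 0), v1 = (-1, -3, -2), u2 = (0, -1, -1), v2 = (-1, -1, -1) (multiplying out reproduces the displayed K). The nonzero eigenvalues of U V^T coincide with those of the 2 x 2 matrix G = V^T U = [[v1·u1, v1·u2], [v2·u1, v2·u2]] = [[9, 5], [3, 2]], and by the Sylvester determinant identity det(I_3 - U V^T) = det(I_2 - V^T U) = det([[-8, -5], [-3, -1]]) = (-8)(-1) - (-5)(-3) = -7. (Direct check: I - K =
[[1, 0, 0],
 [-4, -9, -7],
 [-1, -1, 0]]
has determinant -7.) The finite-dimensional Fredholm alternative says: either (I - K) is invertible, or ker(I - K) ≠ {0} and then range(I - K) = ker((I - K)^*)^⊥, with dim ker(I - K) = dim ker((I - K)^*). Since det(I - K) ≠ 0, 1 is not an eigenvalue of K and ker(I - K) = {0}, so we are in the first case: for every y there is a unique x = (I - K)^(-1) y. (Explicitly, by the Woodbury identity, (I - U V^T)^(-1) = I + U (I_2 - G)^(-1) V^T.)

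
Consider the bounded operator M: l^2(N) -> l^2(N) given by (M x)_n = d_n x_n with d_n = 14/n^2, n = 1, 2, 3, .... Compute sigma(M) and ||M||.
sigma(M) = {14/n^2 : n ≥ 1} ∪ {0}; ||M|| = 14

A bounded diagonal operator on l^2 with diagonal entries d_n has spectrum equal to the closure of {d_n : n ≥ 1}: every d_n is an eigenvalue (with eigenvector e_n), so {d_n} ⊂ sigma(M); the spectrum is closed, so its closure is too; and for lambda not in the closure, (M - lambda I) has bounded inverse (the diagonal entries 1/(d_n - lambda) are bounded). For our sequence d_n = 14/n^2, n = 1, 2, 3, ...:
  - {d_n} = {14/n^2 : n ≥ 1}; the only limit point is 0
  - closure = {14/n^2 : n ≥ 1} ∪ {0}
For the norm: a diagonal operator has ||M|| = sup_n |d_n|. Here d_n = 14/n^2 is positive and decreasing, so sup_n |d_n| = d_1 = 14. So ||M|| = 14.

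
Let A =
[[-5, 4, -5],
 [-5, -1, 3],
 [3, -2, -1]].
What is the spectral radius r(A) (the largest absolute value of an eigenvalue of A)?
r(A) = sqrt(42) ≈ 6.4807

The eigenvalues of A are the roots of its characteristic polynomial. With M = A (coefficients from the trace, the sum of principal 2x2 minors, and det A):
  p(λ) = det(λ I - M) = λ^3 + 7λ^2 + 52λ + 84.
By the rational root theorem any rational root is an integer divisor of 84. Testing λ = -2: p(-2) = -8 + 28 - 104 + 84 = 0, so λ = -2 is a root. Dividing out (λ + 2) leaves p(λ) = (λ + 2)(λ^2 + 5λ + 42). For λ^2 + 5λ + 42 the discriminant is -143. It is negative, so the roots are the complex-conjugate pair λ = -5/2 ± (sqrt(143)/2) i ≈ -2.5 ± 5.9791i. For a conjugate pair the product of the roots equals the constant term, so |λ|^2 = 42 and |λ| = sqrt(42) ≈ 6.4807.
Thus the eigenvalues (to 4 decimals) are -2.5 ± 5.9791i (modulus 6.4807); -2 (modulus 2). The spectral radius is the largest modulus: r(A) = sqrt(42) ≈ 6.4807. (Cross-check: r(A) ≤ ||A||_2 ≈ 8.6378; equality holds whenever A is normal, though it can also hold for some non-normal A.)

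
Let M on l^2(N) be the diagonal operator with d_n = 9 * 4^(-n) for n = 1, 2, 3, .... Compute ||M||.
||M|| = 9/4 (attained at n = 1)

For M diagonal, ||M|| = sup_n |d_n|. The sequence d_n = 9 * 4^(-n) is positive and strictly decreasing (ratio 4^(-1) < 1), so the supremum is d_1 = 9/4. Hence ||M|| = 9/4.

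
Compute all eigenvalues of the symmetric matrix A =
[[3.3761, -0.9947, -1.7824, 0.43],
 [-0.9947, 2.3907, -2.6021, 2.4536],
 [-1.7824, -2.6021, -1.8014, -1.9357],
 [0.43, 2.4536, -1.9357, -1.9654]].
sigma(A) ≈ {-4, -3, 4, 5}

A is real symmetric, so its spectrum consists of real eigenvalues. Expanding the characteristic polynomial of the displayed matrix gives
  det(λ I - A) = p(λ) = λ^4 + (-2)λ^3 + (-31)λ^2 + (32)λ + (240).
Solving p(λ) = 0 yields eigenvalues ≈ -4, -3, 4, 5. (A is shown rounded to 4 decimals, so these recover the underlying integer eigenvalues to within that precision.)
Verification: the trace of A = 2 equals the sum of eigenvalues 2, and det(A) ≈ 239.9990 matches the eigenvalue product 240.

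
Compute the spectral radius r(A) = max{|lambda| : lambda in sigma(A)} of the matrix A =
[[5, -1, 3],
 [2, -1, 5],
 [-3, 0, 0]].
r(A) ≈ 2.5747

The eigenvalues of A are the roots of its characteristic polynomial. With M = A (coefficients from the trace, the sum of principal 2x2 minors, and det A):
  p(λ) = det(λ I - M) = λ^3 - 4λ^2 + 6λ - 6.
No integer candidate from the rational root theorem (±divisors of 6) is a root, so the roots are irrational. The cubic discriminant is Δ = -204 < 0, so there is one real root and a complex-conjugate pair. p(2) = -2 and p(3) = 3 have opposite signs, so a root lies in (2, 3); Newton's method refines it to λ ≈ 2.5747. Dividing out (λ - (2.5747)) leaves approximately λ^2 - 1.4253λ + 2.3303. For λ^2 - 1.4253λ + 2.3303 the discriminant is -7.29. It is negative, so the remaining roots are the complex-conjugate pair λ ≈ 0.7126 ± 1.35i. Their product equals the constant term, so |λ|^2 ≈ 2.3303 and |λ| ≈ 1.5265.
Thus the eigenvalues (to 4 decimals) are 2.5747 (modulus 2.5747); 0.7126 ± 1.35i (modulus 1.5265). The spectral radius is the largest modulus: r(A) ≈ 2.5747. (Cross-check: r(A) ≤ ||A||_2 ≈ 7.9319; equality holds whenever A is normal, though it can also hold for some non-normal A.)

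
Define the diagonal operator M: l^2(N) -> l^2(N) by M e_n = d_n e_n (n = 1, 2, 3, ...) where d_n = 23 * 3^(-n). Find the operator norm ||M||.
||M|| = 23/3 (attained at n = 1)

For M diagonal, ||M|| = sup_n |d_n|. The sequence d_n = 23 * 3^(-n) is positive and strictly decreasing (ratio 3^(-1) < 1), so the supremum is d_1 = 23/3. Hence ||M|| = 23/3.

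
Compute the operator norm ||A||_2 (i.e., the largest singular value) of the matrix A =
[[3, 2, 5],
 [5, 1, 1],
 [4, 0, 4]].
||A||_2 ≈ 9.232 (= sqrt(largest eigenvalue of A^T A))

||A||_2 = sigma_max(A) = sqrt(lambda_max(A^T A)). Form the symmetric matrix M = A^T A =
[[50, 11, 36],
 [11, 5, 11],
 [36, 11, 42]].
Its characteristic polynomial (trace, sum of principal 2x2 minors, determinant of M give the coefficients) is
  p(λ) = det(λ I - M) = λ^3 - 97λ^2 + 1022λ - 1600.
No integer candidate from the rational root theorem (±divisors of 1600) is a root, so the roots are irrational. The cubic discriminant is Δ = 2502531364 > 0, so there are three distinct real roots. p(1) = -674 and p(2) = 64 have opposite signs, so a root lies in (1, 2); Newton's method refines it to λ ≈ 1.9023. p(9) = 470 and p(10) = -80 have opposite signs, so a root lies in (9, 10); Newton's method refines it to λ ≈ 9.8687. p(85) = -1430 and p(86) = 4936 have opposite signs, so a root lies in (85, 86); Newton's method refines it to λ ≈ 85.229. Check (Vieta): the three roots sum to 97, matching tr M = 97.
So the eigenvalues of A^T A are ≈ 1.9023, 9.8687, 85.229 (all ≥ 0, as they must be for A^T A). The largest is λ_max ≈ 85.229, hence ||A||_2 = sqrt(λ_max) ≈ 9.232.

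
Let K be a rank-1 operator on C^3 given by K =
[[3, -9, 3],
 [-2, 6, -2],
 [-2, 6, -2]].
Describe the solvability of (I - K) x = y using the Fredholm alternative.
(I - K) is invertible (det(I - K) = -6 ≠ 0), so for every y in C^3 the equation (I - K) x = y has a unique solution.

K has rank 1, so it is an outer product K = u v^T: every row of K is a multiple of one row vector. Reading off the entries, u = (3, -2, -2) and v = (1, -3, 1) (row i of K equals u_i·v^T). A rank-one matrix u v^T satisfies K u = u (v·u) and kills the (2)-dimensional subspace v^⊥, so its characteristic polynomial is lambda^2 (lambda - v·u) with v·u = tr K = 7. Hence the eigenvalues of I - K are 1 (multiplicity 2) and 1 - (7) = -6, so det(I - K) = -6. (Direct check: I - K =
[[-2, 9, -3],
 [2, -5, 2],
 [2, -6, 3]]
has determinant -6.) The finite-dimensional Fredholm alternative says: either (I - K) is invertible, or ker(I - K) ≠ {0} and then range(I - K) = ker((I - K)^*)^⊥, with dim ker(I - K) = dim ker((I - K)^*). Since det(I - K) ≠ 0, 1 is not an eigenvalue of K and ker(I - K) = {0}, so we are in the first case: for every y there is a unique x = (I - K)^(-1) y. Explicitly, by the Sherman–Morrison formula, (I - u v^T)^(-1) = I + u v^T/(1 - v·u), i.e. (I - K)^(-1) = I + K/(-6).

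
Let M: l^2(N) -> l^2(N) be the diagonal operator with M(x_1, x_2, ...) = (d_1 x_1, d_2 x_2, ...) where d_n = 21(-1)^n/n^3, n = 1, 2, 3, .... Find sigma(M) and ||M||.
sigma(M) = {21(-1)^n/n^3 : n ≥ 1} ∪ {0}; ||M|| = 21

A bounded diagonal operator on l^2 with diagonal entries d_n has spectrum equal to the closure of {d_n : n ≥ 1}: every d_n is an eigenvalue (with eigenvector e_n), so {d_n} ⊂ sigma(M); the spectrum is closed, so its closure is too; and for lambda not in the closure, (M - lambda I) has bounded inverse (the diagonal entries 1/(d_n - lambda) are bounded). For our sequence d_n = 21(-1)^n/n^3, n = 1, 2, 3, ...:
  - {d_n} = {21(-1)^n/n^3 : n ≥ 1}; the only limit point is 0
  - closure = {21(-1)^n/n^3 : n ≥ 1} ∪ {0}
For the norm: a diagonal operator has ||M|| = sup_n |d_n|. Here |d_n| = 21/n^3 is decreasing, so sup_n |d_n| = |d_1| = 21. So ||M|| = 21.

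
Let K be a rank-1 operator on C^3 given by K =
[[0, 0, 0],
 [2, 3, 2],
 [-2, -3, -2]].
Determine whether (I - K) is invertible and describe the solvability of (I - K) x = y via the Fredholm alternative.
(I - K) is singular (det(I - K) = 0, i.e. 1 ∈ sigma(K)). (I - K) x = y is solvable iff y ⊥ ker((I - K)^*) = span{(-2, -3, -2)}, i.e. iff -2y_1 - 3y_2 - 2y_3 = 0. When solvable, the solutions are x = y + c·(0, -1, 1), c arbitrary (ker(I - K) = span{(0, -1, 1)}, dimension 1).

K has rank 1, so it is an outer product K = u v^T: every row of K is a multiple of one row vector. Reading off the entries, u = (0, -1, 1) and v = (-2, -3, -2) (row i of K equals u_i·v^T). A rank-one matrix u v^T satisfies K u = u (v·u) and kills the (2)-dimensional subspace v^⊥, so its characteristic polynomial is lambda^2 (lambda - v·u) with v·u = tr K = 1. Hence the eigenvalues of I - K are 1 (multiplicity 2) and 1 - (1) = 0, so det(I - K) = 0. (Direct check: I - K =
[[1, 0, 0],
 [-2, -2, -2],
 [2, 3, 3]]
has determinant 0.) So 1 is an eigenvalue of K and (I - K) is not invertible. The finite-dimensional Fredholm alternative says: either (I - K) is invertible, or ker(I - K) ≠ {0} and then range(I - K) = ker((I - K)^*)^⊥, with dim ker(I - K) = dim ker((I - K)^*). We are in the second case, so we need both kernels. Kernel of I - K: (I - K) u = u - u (v·u) = u - u = 0, so ker(I - K) = span{u} = span{(0, -1, 1)} (it is exactly 1-dimensional because rank(I - K) = 2). Kernel of the adjoint: K is real, so (I - K)^* = I - K^T = I - v u^T, and (I - v u^T) v = v - v (u·v) = 0; hence ker((I - K)^*) = span{v} = span{(-2, -3, -2)}. Therefore (I - K) x = y is solvable iff <y, v> = 0, i.e. iff -2y_1 - 3y_2 - 2y_3 = 0. When this holds, K y = u (v·y) = 0, so (I - K) y = y and x = y is a particular solution; the full solution set is the line x = y + c·u = y + c·(0, -1, 1), c ∈ C.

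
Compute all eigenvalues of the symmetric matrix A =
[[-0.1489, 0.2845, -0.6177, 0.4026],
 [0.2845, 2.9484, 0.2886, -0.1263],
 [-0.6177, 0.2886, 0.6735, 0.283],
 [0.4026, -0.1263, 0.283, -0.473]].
sigma(A) ≈ {-1, 0, 1, 3}

A is real symmetric, so its spectrum consists of real eigenvalues. Expanding the characteristic polynomial of the displayed matrix gives
  det(λ I - A) = p(λ) = λ^4 + (-3)λ^3 + (-1)λ^2 + (3)λ + (0).
Solving p(λ) = 0 yields eigenvalues ≈ -1, 0, 1, 3. (A is shown rounded to 4 decimals, so these recover the underlying integer eigenvalues to within that precision.)
Verification: the trace of A = 3 equals the sum of eigenvalues 3, and det(A) ≈ 0.0000 matches the eigenvalue product 0.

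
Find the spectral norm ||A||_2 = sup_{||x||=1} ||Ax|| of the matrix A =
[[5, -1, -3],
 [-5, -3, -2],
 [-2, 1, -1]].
||A||_2 ≈ 7.4498 (= sqrt(largest eigenvalue of A^T A))

||A||_2 = sigma_max(A) = sqrt(lambda_max(A^T A)). Form the symmetric matrix M = A^T A =
[[54, 8, -3],
 [8, 11, 8],
 [-3, 8, 14]].
Its characteristic polynomial (trace, sum of principal 2x2 minors, determinant of M give the coefficients) is
  p(λ) = det(λ I - M) = λ^3 - 79λ^2 + 1367λ - 3481.
No integer candidate from the rational root theorem (±divisors of 3481) is a root, so the roots are irrational. The cubic discriminant is Δ = 1018878208 > 0, so there are three distinct real roots. p(3) = -64 and p(4) = 787 have opposite signs, so a root lies in (3, 4); Newton's method refines it to λ ≈ 3.0699. p(20) = 259 and p(21) = -352 have opposite signs, so a root lies in (20, 21); Newton's method refines it to λ ≈ 20.4309. p(55) = -896 and p(56) = 943 have opposite signs, so a root lies in (55, 56); Newton's method refines it to λ ≈ 55.4991. Check (Vieta): the three roots sum to 79, matching tr M = 79.
So the eigenvalues of A^T A are ≈ 3.0699, 20.4309, 55.4991 (all ≥ 0, as they must be for A^T A). The largest is λ_max ≈ 55.4991, hence ||A||_2 = sqrt(λ_max) ≈ 7.4498.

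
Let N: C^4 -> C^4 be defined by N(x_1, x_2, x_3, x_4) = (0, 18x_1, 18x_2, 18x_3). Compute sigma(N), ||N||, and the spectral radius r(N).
sigma(N) = {0}; ||N|| = 18; r(N) = 0. (N is nilpotent with N^4 = 0.)

On C^4, N is a strictly lower-triangular matrix with 18 on the subdiagonal and zeros elsewhere, so its characteristic polynomial is lambda^4 and every eigenvalue is 0: sigma(N) = {0}. For the operator norm, N e_i = 18e_{i+1} for i = 1, ..., 3 and N e_4 = 0, so the singular values of N are 18 (with multiplicity 3) and 0; hence ||N|| = 18. The spectral radius r(N) = max|lambda| = 0. Note ||N|| > r(N) — characteristic of non-normal nilpotent operators. Indeed N^4 = 0.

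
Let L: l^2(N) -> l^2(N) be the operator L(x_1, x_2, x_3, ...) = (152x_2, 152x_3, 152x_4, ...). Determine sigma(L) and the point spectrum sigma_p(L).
sigma(L) = closed disk {z in C : |z| ≤ 152}; sigma_p(L) = open disk {z in C : |z| < 152}

Note L = 152·V where V is the unit left shift (V x)_k = x_{k+1}; so sigma(L) = 152·sigma(V) and ||L|| = 152||V||. ||L x||^2 = 23104sum_{k≥2} |x_k|^2 ≤ 23104||x||^2, with equality on {x : x_1 = 0}, so ||L|| = 152. For any lambda with |lambda| < 152, set r = lambda/152 (|r| < 1); the vector x = (1, r, r^2, ...) is in l^2 and satisfies L x = 152(r, r^2, ...) = lambda x, so lambda is an eigenvalue. On the boundary |lambda| = 152 the geometric series diverges, so no l^2 eigenvector exists, but these lambda lie in the approximate point spectrum. Hence sigma(L) is the closed disk of radius 152 and sigma_p(L) is the open disk.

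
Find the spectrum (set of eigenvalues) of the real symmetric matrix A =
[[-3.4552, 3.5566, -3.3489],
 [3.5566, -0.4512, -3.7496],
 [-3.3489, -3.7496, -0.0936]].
sigma(A) ≈ {-6, -4, 6}

A is real symmetric, so its spectrum consists of real eigenvalues. Expanding the characteristic polynomial of the displayed matrix gives
  det(λ I - A) = p(λ) = λ^3 + (4)λ^2 + (-36)λ + (-143.9974).
Solving p(λ) = 0 yields eigenvalues ≈ -6, -4, 6. (A is shown rounded to 4 decimals, so these recover the underlying integer eigenvalues to within that precision.)
Verification: the trace of A = -4 equals the sum of eigenvalues -4, and det(A) ≈ 143.9974 matches the eigenvalue product 144.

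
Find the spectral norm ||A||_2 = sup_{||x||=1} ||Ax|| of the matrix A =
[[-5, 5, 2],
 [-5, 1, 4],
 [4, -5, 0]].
||A||_2 ≈ 10.925 (= sqrt(largest eigenvalue of A^T A))

||A||_2 = sigma_max(A) = sqrt(lambda_max(A^T A)). Form the symmetric matrix M = A^T A =
[[66, -50, -30],
 [-50, 51, 14],
 [-30, 14, 20]].
Its characteristic polynomial (trace, sum of principal 2x2 minors, determinant of M give the coefficients) is
  p(λ) = det(λ I - M) = λ^3 - 137λ^2 + 2110λ - 484.
No integer candidate from the rational root theorem (±divisors of 484) is a root, so the roots are irrational. The cubic discriminant is Δ = 43519654420 > 0, so there are three distinct real roots. p(0) = -484 and p(1) = 1490 have opposite signs, so a root lies in (0, 1); Newton's method refines it to λ ≈ 0.2329. p(17) = 706 and p(18) = -1060 have opposite signs, so a root lies in (17, 18); Newton's method refines it to λ ≈ 17.4114. p(119) = -4292 and p(120) = 7916 have opposite signs, so a root lies in (119, 120); Newton's method refines it to λ ≈ 119.3557. Check (Vieta): the three roots sum to 137, matching tr M = 137.
So the eigenvalues of A^T A are ≈ 0.2329, 17.4114, 119.3557 (all ≥ 0, as they must be for A^T A). The largest is λ_max ≈ 119.3557, hence ||A||_2 = sqrt(λ_max) ≈ 10.925.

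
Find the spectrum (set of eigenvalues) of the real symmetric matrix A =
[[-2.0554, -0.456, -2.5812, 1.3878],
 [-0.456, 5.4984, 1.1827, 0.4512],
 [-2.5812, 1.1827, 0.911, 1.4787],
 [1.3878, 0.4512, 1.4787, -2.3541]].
sigma(A) ≈ {-5, -1, 2, 6}

A is real symmetric, so its spectrum consists of real eigenvalues. Expanding the characteristic polynomial of the displayed matrix gives
  det(λ I - A) = p(λ) = λ^4 + (-2)λ^3 + (-31)λ^2 + (31.9984)λ + (60.0019).
Solving p(λ) = 0 yields eigenvalues ≈ -5, -1, 2, 6. (A is shown rounded to 4 decimals, so these recover the underlying integer eigenvalues to within that precision.)
Verification: the trace of A = 2 equals the sum of eigenvalues 2, and det(A) ≈ 60.0019 matches the eigenvalue product 60.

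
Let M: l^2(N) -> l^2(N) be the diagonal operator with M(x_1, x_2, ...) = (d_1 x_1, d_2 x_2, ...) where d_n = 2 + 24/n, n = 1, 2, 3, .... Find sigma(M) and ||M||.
sigma(M) = {2 + 24/n : n ≥ 1} ∪ {2}; ||M|| = 26

A bounded diagonal operator on l^2 with diagonal entries d_n has spectrum equal to the closure of {d_n : n ≥ 1}: every d_n is an eigenvalue (with eigenvector e_n), so {d_n} ⊂ sigma(M); the spectrum is closed, so its closure is too; and for lambda not in the closure, (M - lambda I) has bounded inverse (the diagonal entries 1/(d_n - lambda) are bounded). For our sequence d_n = 2 + 24/n, n = 1, 2, 3, ...:
  - {d_n} = {2 + 24/n : n ≥ 1}; the only limit point is 2
  - closure = {2 + 24/n : n ≥ 1} ∪ {2}
For the norm: a diagonal operator has ||M|| = sup_n |d_n|. Here d_n = 2 + 24/n is positive and decreasing, so sup_n |d_n| = d_1 = 2 + 24 = 26. So ||M|| = 26.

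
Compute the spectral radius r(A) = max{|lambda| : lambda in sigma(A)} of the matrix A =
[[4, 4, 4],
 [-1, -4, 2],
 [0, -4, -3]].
r(A) ≈ 4.6917

The eigenvalues of A are the roots of its characteristic polynomial. With M = A (coefficients from the trace, the sum of principal 2x2 minors, and det A):
  p(λ) = det(λ I - M) = λ^3 + 3λ^2 - 4λ - 84.
No integer candidate from the rational root theorem (±divisors of 84) is a root, so the roots are irrational. The cubic discriminant is Δ = -162896 < 0, so there is one real root and a complex-conjugate pair. p(3) = -42 and p(4) = 12 have opposite signs, so a root lies in (3, 4); Newton's method refines it to λ ≈ 3.8162. Dividing out (λ - (3.8162)) leaves approximately λ^2 + 6.8162λ + 22.0116. For λ^2 + 6.8162λ + 22.0116 the discriminant is -41.5864. It is negative, so the remaining roots are the complex-conjugate pair λ ≈ -3.4081 ± 3.2244i. Their product equals the constant term, so |λ|^2 ≈ 22.0116 and |λ| ≈ 4.6917.
Thus the eigenvalues (to 4 decimals) are 3.8162 (modulus 3.8162); -3.4081 ± 3.2244i (modulus 4.6917). The spectral radius is the largest modulus: r(A) ≈ 4.6917. (Cross-check: r(A) ≤ ||A||_2 ≈ 8.4586; equality holds whenever A is normal, though it can also hold for some non-normal A.)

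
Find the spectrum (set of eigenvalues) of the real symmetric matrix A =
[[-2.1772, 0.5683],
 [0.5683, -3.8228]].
sigma(A) ≈ {-4, -2}

A is real symmetric, so its spectrum consists of real eigenvalues. Expanding the characteristic polynomial of the displayed matrix gives
  det(λ I - A) = p(λ) = λ^2 + (6)λ + (8).
Solving p(λ) = 0 yields eigenvalues ≈ -4, -2. (A is shown rounded to 4 decimals, so these recover the underlying integer eigenvalues to within that precision.)
Verification: the trace of A = -6 equals the sum of eigenvalues -6, and det(A) ≈ 8.0000 matches the eigenvalue product 8.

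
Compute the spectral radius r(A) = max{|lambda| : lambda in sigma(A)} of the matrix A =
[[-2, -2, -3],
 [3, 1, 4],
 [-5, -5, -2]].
r(A) ≈ 4.0855

The eigenvalues of A are the roots of its characteristic polynomial. With M = A (coefficients from the trace, the sum of principal 2x2 minors, and det A):
  p(λ) = det(λ I - M) = λ^3 + 3λ^2 + 11λ - 22.
No integer candidate from the rational root theorem (±divisors of 22) is a root, so the roots are irrational. The cubic discriminant is Δ = -27995 < 0, so there is one real root and a complex-conjugate pair. p(1) = -7 and p(2) = 20 have opposite signs, so a root lies in (1, 2); Newton's method refines it to λ ≈ 1.318. Dividing out (λ - (1.318)) leaves approximately λ^2 + 4.318λ + 16.6914. For λ^2 + 4.318λ + 16.6914 the discriminant is -48.12. It is negative, so the remaining roots are the complex-conjugate pair λ ≈ -2.159 ± 3.4684i. Their product equals the constant term, so |λ|^2 ≈ 16.6914 and |λ| ≈ 4.0855.
Thus the eigenvalues (to 4 decimals) are 1.318 (modulus 1.318); -2.159 ± 3.4684i (modulus 4.0855). The spectral radius is the largest modulus: r(A) ≈ 4.0855. (Cross-check: r(A) ≤ ||A||_2 ≈ 9.3075; equality holds whenever A is normal, though it can also hold for some non-normal A.)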